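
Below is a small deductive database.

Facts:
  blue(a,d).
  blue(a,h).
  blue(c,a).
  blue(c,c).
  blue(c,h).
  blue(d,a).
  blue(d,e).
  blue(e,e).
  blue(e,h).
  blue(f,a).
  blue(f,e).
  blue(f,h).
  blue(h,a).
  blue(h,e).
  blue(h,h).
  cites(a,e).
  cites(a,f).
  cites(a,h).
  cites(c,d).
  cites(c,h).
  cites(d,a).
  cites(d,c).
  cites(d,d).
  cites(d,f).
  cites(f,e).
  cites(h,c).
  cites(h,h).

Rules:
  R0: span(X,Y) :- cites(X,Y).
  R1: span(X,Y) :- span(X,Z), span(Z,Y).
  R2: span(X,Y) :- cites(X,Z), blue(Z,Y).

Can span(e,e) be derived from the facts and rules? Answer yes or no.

round 1: derive span(a,e) via R0 from cites(a,e)
round 1: derive span(a,f) via R0 from cites(a,f)
round 1: derive span(a,h) via R0 from cites(a,h)
round 1: derive span(c,d) via R0 from cites(c,d)
round 1: derive span(c,h) via R0 from cites(c,h)
round 1: derive span(d,a) via R0 from cites(d,a)
round 1: derive span(d,c) via R0 from cites(d,c)
round 1: derive span(d,d) via R0 from cites(d,d)
round 1: derive span(d,f) via R0 from cites(d,f)
round 1: derive span(f,e) via R0 from cites(f,e)
round 1: derive span(h,c) via R0 from cites(h,c)
round 1: derive span(h,h) via R0 from cites(h,h)
round 1: derive span(a,a) via R2 from cites(a,f), blue(f,a)
round 1: derive span(c,a) via R2 from cites(c,d), blue(d,a)
round 1: derive span(c,e) via R2 from cites(c,d), blue(d,e)
round 1: derive span(d,e) via R2 from cites(d,d), blue(d,e)
round 1: derive span(d,h) via R2 from cites(d,a), blue(a,h)
round 1: derive span(f,h) via R2 from cites(f,e), blue(e,h)
round 1: derive span(h,a) via R2 from cites(h,c), blue(c,a)
round 1: derive span(h,e) via R2 from cites(h,h), blue(h,e)
round 2: derive span(a,c) via R1 from span(a,h), span(h,c)
round 2: derive span(c,c) via R1 from span(c,d), span(d,c)
round 2: derive span(c,f) via R1 from span(c,a), span(a,f)
round 2: derive span(f,a) via R1 from span(f,h), span(h,a)
round 2: derive span(f,c) via R1 from span(f,h), span(h,c)
round 2: derive span(h,d) via R1 from span(h,c), span(c,d)
round 2: derive span(h,f) via R1 from span(h,a), span(a,f)
round 3: derive span(a,d) via R1 from span(a,c), span(c,d)
round 3: derive span(f,d) via R1 from span(f,c), span(c,d)
round 3: derive span(f,f) via R1 from span(f,a), span(a,f)

no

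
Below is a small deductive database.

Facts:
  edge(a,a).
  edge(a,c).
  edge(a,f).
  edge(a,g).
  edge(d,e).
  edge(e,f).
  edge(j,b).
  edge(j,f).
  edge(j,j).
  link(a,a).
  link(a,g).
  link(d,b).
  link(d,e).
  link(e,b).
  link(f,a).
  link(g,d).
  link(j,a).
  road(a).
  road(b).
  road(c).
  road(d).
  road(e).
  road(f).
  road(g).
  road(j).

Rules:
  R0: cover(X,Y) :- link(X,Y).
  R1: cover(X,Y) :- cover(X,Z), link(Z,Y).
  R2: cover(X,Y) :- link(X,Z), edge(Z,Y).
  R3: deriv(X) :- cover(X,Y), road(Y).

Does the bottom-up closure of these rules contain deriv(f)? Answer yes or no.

round 1: derive cover(a,a) via R0 from link(a,a)
round 1: derive cover(a,g) via R0 from link(a,g)
round 1: derive cover(d,b) via R0 from link(d,b)
round 1: derive cover(d,e) via R0 from link(d,e)
round 1: derive cover(e,b) via R0 from link(e,b)
round 1: derive cover(f,a) via R0 from link(f,a)
round 1: derive cover(g,d) via R0 from link(g,d)
round 1: derive cover(j,a) via R0 from link(j,a)
round 1: derive cover(a,c) via R2 from link(a,a), edge(a,c)
round 1: derive cover(a,f) via R2 from link(a,a), edge(a,f)
round 1: derive cover(d,f) via R2 from link(d,e), edge(e,f)
round 1: derive cover(f,c) via R2 from link(f,a), edge(a,c)
round 1: derive cover(f,f) via R2 from link(f,a), edge(a,f)
round 1: derive cover(f,g) via R2 from link(f,a), edge(a,g)
round 1: derive cover(g,e) via R2 from link(g,d), edge(d,e)
round 1: derive cover(j,c) via R2 from link(j,a), edge(a,c)
round 1: derive cover(j,f) via R2 from link(j,a), edge(a,f)
round 1: derive cover(j,g) via R2 from link(j,a), edge(a,g)
round 2: derive cover(a,d) via R1 from cover(a,g), link(g,d)
round 2: derive cover(d,a) via R1 from cover(d,f), link(f,a)
round 2: derive cover(f,d) via R1 from cover(f,g), link(g,d)
round 2: derive cover(g,b) via R1 from cover(g,d), link(d,b)
round 2: derive cover(j,d) via R1 from cover(j,g), link(g,d)
round 2: derive deriv(a) via R3 from cover(a,a), road(a)
round 2: derive deriv(d) via R3 from cover(d,b), road(b)
round 2: derive deriv(e) via R3 from cover(e,b), road(b)
round 2: derive deriv(f) via R3 from cover(f,a), road(a)
round 2: derive deriv(g) via R3 from cover(g,d), road(d)
round 2: derive deriv(j) via R3 from cover(j,a), road(a)
round 3: derive cover(a,b) via R1 from cover(a,d), link(d,b)
round 3: derive cover(a,e) via R1 from cover(a,d), link(d,e)
round 3: derive cover(d,g) via R1 from cover(d,a), link(a,g)
round 3: derive cover(f,b) via R1 from cover(f,d), link(d,b)
round 3: derive cover(f,e) via R1 from cover(f,d), link(d,e)
round 3: derive cover(j,b) via R1 from cover(j,d), link(d,b)
round 3: derive cover(j,e) via R1 from cover(j,d), link(d,e)
round 4: derive cover(d,d) via R1 from cover(d,g), link(g,d)

yes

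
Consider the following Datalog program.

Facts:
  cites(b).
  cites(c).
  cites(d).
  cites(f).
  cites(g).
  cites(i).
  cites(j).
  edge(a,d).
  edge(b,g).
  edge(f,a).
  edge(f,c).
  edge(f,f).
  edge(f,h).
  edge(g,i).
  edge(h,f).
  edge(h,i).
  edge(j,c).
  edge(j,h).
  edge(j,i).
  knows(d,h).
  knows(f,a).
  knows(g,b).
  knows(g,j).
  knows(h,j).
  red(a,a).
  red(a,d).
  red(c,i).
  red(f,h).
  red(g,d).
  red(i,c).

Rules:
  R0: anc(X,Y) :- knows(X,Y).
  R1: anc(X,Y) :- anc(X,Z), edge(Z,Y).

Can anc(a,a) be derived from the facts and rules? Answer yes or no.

round 1: derive anc(d,h) via R0 from knows(d,h)
round 1: derive anc(f,a) via R0 from knows(f,a)
round 1: derive anc(g,b) via R0 from knows(g,b)
round 1: derive anc(g,j) via R0 from knows(g,j)
round 1: derive anc(h,j) via R0 from knows(h,j)
round 2: derive anc(d,f) via R1 from anc(d,h), edge(h,f)
round 2: derive anc(d,i) via R1 from anc(d,h), edge(h,i)
round 2: derive anc(f,d) via R1 from anc(f,a), edge(a,d)
round 2: derive anc(g,c) via R1 from anc(g,j), edge(j,c)
round 2: derive anc(g,g) via R1 from anc(g,b), edge(b,g)
round 2: derive anc(g,h) via R1 from anc(g,j), edge(j,h)
round 2: derive anc(g,i) via R1 from anc(g,j), edge(j,i)
round 2: derive anc(h,c) via R1 from anc(h,j), edge(j,c)
round 2: derive anc(h,h) via R1 from anc(h,j), edge(j,h)
round 2: derive anc(h,i) via R1 from anc(h,j), edge(j,i)
round 3: derive anc(d,a) via R1 from anc(d,f), edge(f,a)
round 3: derive anc(d,c) via R1 from anc(d,f), edge(f,c)
round 3: derive anc(g,f) via R1 from anc(g,h), edge(h,f)
round 3: derive anc(h,f) via R1 from anc(h,h), edge(h,f)
round 4: derive anc(d,d) via R1 from anc(d,a), edge(a,d)
round 4: derive anc(g,a) via R1 from anc(g,f), edge(f,a)
round 4: derive anc(h,a) via R1 from anc(h,f), edge(f,a)
round 5: derive anc(g,d) via R1 from anc(g,a), edge(a,d)
round 5: derive anc(h,d) via R1 from anc(h,a), edge(a,d)

no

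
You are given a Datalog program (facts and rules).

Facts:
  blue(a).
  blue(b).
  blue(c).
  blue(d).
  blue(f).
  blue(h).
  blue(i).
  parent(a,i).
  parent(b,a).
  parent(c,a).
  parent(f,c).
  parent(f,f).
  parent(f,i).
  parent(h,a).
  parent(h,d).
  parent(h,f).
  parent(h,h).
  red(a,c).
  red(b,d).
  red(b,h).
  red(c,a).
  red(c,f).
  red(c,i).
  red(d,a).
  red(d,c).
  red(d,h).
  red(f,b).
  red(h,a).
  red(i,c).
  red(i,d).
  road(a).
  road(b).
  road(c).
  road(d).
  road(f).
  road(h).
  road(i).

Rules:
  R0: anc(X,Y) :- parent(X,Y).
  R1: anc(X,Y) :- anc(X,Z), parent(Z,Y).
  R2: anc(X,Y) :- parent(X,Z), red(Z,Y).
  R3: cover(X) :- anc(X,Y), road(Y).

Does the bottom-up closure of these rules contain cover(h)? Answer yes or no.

yes

round 1: derive anc(a,i) via R0 from parent(a,i)
round 1: derive anc(b,a) via R0 from parent(b,a)
round 1: derive anc(c,a) via R0 from parent(c,a)
round 1: derive anc(f,c) via R0 from parent(f,c)
round 1: derive anc(f,f) via R0 from parent(f,f)
round 1: derive anc(f,i) via R0 from parent(f,i)
round 1: derive anc(h,a) via R0 from parent(h,a)
round 1: derive anc(h,d) via R0 from parent(h,d)
round 1: derive anc(h,f) via R0 from parent(h,f)
round 1: derive anc(h,h) via R0 from parent(h,h)
round 1: derive anc(a,c) via R2 from parent(a,i), red(i,c)
round 1: derive anc(a,d) via R2 from parent(a,i), red(i,d)
round 1: derive anc(b,c) via R2 from parent(b,a), red(a,c)
round 1: derive anc(c,c) via R2 from parent(c,a), red(a,c)
round 1: derive anc(f,a) via R2 from parent(f,c), red(c,a)
round 1: derive anc(f,b) via R2 from parent(f,f), red(f,b)
round 1: derive anc(f,d) via R2 from parent(f,i), red(i,d)
round 1: derive anc(h,b) via R2 from parent(h,f), red(f,b)
round 1: derive anc(h,c) via R2 from parent(h,a), red(a,c)
round 2: derive anc(a,a) via R1 from anc(a,c), parent(c,a)
round 2: derive anc(b,i) via R1 from anc(b,a), parent(a,i)
round 2: derive anc(c,i) via R1 from anc(c,a), parent(a,i)
round 2: derive anc(h,i) via R1 from anc(h,a), parent(a,i)
round 2: derive cover(a) via R3 from anc(a,c), road(c)
round 2: derive cover(b) via R3 from anc(b,a), road(a)
round 2: derive cover(c) via R3 from anc(c,a), road(a)
round 2: derive cover(f) via R3 from anc(f,a), road(a)
round 2: derive cover(h) via R3 from anc(h,a), road(a)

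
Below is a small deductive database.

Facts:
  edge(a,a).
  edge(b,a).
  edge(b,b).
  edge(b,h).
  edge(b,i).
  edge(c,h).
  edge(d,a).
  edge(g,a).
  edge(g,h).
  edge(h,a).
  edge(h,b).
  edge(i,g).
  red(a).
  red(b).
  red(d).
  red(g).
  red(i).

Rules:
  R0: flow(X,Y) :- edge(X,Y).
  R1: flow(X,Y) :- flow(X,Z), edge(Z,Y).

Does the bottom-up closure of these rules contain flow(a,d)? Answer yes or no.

round 1: derive flow(a,a) via R0 from edge(a,a)
round 1: derive flow(b,a) via R0 from edge(b,a)
round 1: derive flow(b,b) via R0 from edge(b,b)
round 1: derive flow(b,h) via R0 from edge(b,h)
round 1: derive flow(b,i) via R0 from edge(b,i)
round 1: derive flow(c,h) via R0 from edge(c,h)
round 1: derive flow(d,a) via R0 from edge(d,a)
round 1: derive flow(g,a) via R0 from edge(g,a)
round 1: derive flow(g,h) via R0 from edge(g,h)
round 1: derive flow(h,a) via R0 from edge(h,a)
round 1: derive flow(h,b) via R0 from edge(h,b)
round 1: derive flow(i,g) via R0 from edge(i,g)
round 2: derive flow(b,g) via R1 from flow(b,i), edge(i,g)
round 2: derive flow(c,a) via R1 from flow(c,h), edge(h,a)
round 2: derive flow(c,b) via R1 from flow(c,h), edge(h,b)
round 2: derive flow(g,b) via R1 from flow(g,h), edge(h,b)
round 2: derive flow(h,h) via R1 from flow(h,b), edge(b,h)
round 2: derive flow(h,i) via R1 from flow(h,b), edge(b,i)
round 2: derive flow(i,a) via R1 from flow(i,g), edge(g,a)
round 2: derive flow(i,h) via R1 from flow(i,g), edge(g,h)
round 3: derive flow(c,i) via R1 from flow(c,b), edge(b,i)
round 3: derive flow(g,i) via R1 from flow(g,b), edge(b,i)
round 3: derive flow(h,g) via R1 from flow(h,i), edge(i,g)
round 3: derive flow(i,b) via R1 from flow(i,h), edge(h,b)
round 4: derive flow(c,g) via R1 from flow(c,i), edge(i,g)
round 4: derive flow(g,g) via R1 from flow(g,i), edge(i,g)
round 4: derive flow(i,i) via R1 from flow(i,b), edge(b,i)

no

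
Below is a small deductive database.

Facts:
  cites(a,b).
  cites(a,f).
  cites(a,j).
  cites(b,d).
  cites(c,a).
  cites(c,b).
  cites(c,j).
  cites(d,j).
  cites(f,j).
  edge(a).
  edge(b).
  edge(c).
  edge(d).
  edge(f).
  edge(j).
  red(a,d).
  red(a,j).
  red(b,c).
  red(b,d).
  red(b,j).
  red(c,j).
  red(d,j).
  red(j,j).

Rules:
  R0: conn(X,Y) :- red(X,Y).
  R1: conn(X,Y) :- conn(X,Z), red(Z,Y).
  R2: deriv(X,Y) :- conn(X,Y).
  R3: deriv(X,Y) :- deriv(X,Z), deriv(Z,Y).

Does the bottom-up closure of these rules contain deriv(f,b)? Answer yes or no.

round 1: derive conn(a,d) via R0 from red(a,d)
round 1: derive conn(a,j) via R0 from red(a,j)
round 1: derive conn(b,c) via R0 from red(b,c)
round 1: derive conn(b,d) via R0 from red(b,d)
round 1: derive conn(b,j) via R0 from red(b,j)
round 1: derive conn(c,j) via R0 from red(c,j)
round 1: derive conn(d,j) via R0 from red(d,j)
round 1: derive conn(j,j) via R0 from red(j,j)
round 2: derive deriv(a,d) via R2 from conn(a,d)
round 2: derive deriv(a,j) via R2 from conn(a,j)
round 2: derive deriv(b,c) via R2 from conn(b,c)
round 2: derive deriv(b,d) via R2 from conn(b,d)
round 2: derive deriv(b,j) via R2 from conn(b,j)
round 2: derive deriv(c,j) via R2 from conn(c,j)
round 2: derive deriv(d,j) via R2 from conn(d,j)
round 2: derive deriv(j,j) via R2 from conn(j,j)

no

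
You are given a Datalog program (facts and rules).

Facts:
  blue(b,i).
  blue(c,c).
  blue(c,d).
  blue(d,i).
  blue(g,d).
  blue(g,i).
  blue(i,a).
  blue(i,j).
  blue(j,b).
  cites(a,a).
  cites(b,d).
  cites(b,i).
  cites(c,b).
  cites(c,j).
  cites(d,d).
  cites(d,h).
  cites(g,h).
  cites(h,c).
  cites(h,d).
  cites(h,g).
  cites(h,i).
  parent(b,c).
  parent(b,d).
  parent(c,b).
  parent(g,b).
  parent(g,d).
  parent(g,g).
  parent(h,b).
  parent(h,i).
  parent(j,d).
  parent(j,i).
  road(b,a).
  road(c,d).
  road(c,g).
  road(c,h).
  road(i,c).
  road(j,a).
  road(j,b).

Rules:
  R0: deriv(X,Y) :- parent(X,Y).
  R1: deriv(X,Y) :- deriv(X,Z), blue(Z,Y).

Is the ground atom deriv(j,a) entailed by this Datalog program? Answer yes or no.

yes

round 1: derive deriv(b,c) via R0 from parent(b,c)
round 1: derive deriv(b,d) via R0 from parent(b,d)
round 1: derive deriv(c,b) via R0 from parent(c,b)
round 1: derive deriv(g,b) via R0 from parent(g,b)
round 1: derive deriv(g,d) via R0 from parent(g,d)
round 1: derive deriv(g,g) via R0 from parent(g,g)
round 1: derive deriv(h,b) via R0 from parent(h,b)
round 1: derive deriv(h,i) via R0 from parent(h,i)
round 1: derive deriv(j,d) via R0 from parent(j,d)
round 1: derive deriv(j,i) via R0 from parent(j,i)
round 2: derive deriv(b,i) via R1 from deriv(b,d), blue(d,i)
round 2: derive deriv(c,i) via R1 from deriv(c,b), blue(b,i)
round 2: derive deriv(g,i) via R1 from deriv(g,b), blue(b,i)
round 2: derive deriv(h,a) via R1 from deriv(h,i), blue(i,a)
round 2: derive deriv(h,j) via R1 from deriv(h,i), blue(i,j)
round 2: derive deriv(j,a) via R1 from deriv(j,i), blue(i,a)
round 2: derive deriv(j,j) via R1 from deriv(j,i), blue(i,j)
round 3: derive deriv(b,a) via R1 from deriv(b,i), blue(i,a)
round 3: derive deriv(b,j) via R1 from deriv(b,i), blue(i,j)
round 3: derive deriv(c,a) via R1 from deriv(c,i), blue(i,a)
round 3: derive deriv(c,j) via R1 from deriv(c,i), blue(i,j)
round 3: derive deriv(g,a) via R1 from deriv(g,i), blue(i,a)
round 3: derive deriv(g,j) via R1 from deriv(g,i), blue(i,j)
round 3: derive deriv(j,b) via R1 from deriv(j,j), blue(j,b)
round 4: derive deriv(b,b) via R1 from deriv(b,j), blue(j,b)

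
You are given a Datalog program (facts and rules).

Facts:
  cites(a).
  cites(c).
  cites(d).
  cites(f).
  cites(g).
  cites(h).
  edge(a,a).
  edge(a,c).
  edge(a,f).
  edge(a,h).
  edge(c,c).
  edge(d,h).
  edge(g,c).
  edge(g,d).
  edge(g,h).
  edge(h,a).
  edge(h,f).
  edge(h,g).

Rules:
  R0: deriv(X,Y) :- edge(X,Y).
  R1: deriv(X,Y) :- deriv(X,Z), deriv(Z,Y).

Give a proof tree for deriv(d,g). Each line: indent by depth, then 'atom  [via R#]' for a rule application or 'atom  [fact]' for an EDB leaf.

deriv(d,g)  [via R1]
  deriv(d,h)  [via R0]
    edge(d,h)  [fact]
  deriv(h,g)  [via R0]
    edge(h,g)  [fact]

round 1: derive deriv(a,a) via R0 from edge(a,a)
round 1: derive deriv(a,c) via R0 from edge(a,c)
round 1: derive deriv(a,f) via R0 from edge(a,f)
round 1: derive deriv(a,h) via R0 from edge(a,h)
round 1: derive deriv(c,c) via R0 from edge(c,c)
round 1: derive deriv(d,h) via R0 from edge(d,h)
round 1: derive deriv(g,c) via R0 from edge(g,c)
round 1: derive deriv(g,d) via R0 from edge(g,d)
round 1: derive deriv(g,h) via R0 from edge(g,h)
round 1: derive deriv(h,a) via R0 from edge(h,a)
round 1: derive deriv(h,f) via R0 from edge(h,f)
round 1: derive deriv(h,g) via R0 from edge(h,g)
round 2: derive deriv(a,g) via R1 from deriv(a,h), deriv(h,g)
round 2: derive deriv(d,a) via R1 from deriv(d,h), deriv(h,a)
round 2: derive deriv(d,f) via R1 from deriv(d,h), deriv(h,f)
round 2: derive deriv(d,g) via R1 from deriv(d,h), deriv(h,g)
round 2: derive deriv(g,a) via R1 from deriv(g,h), deriv(h,a)
round 2: derive deriv(g,f) via R1 from deriv(g,h), deriv(h,f)
round 2: derive deriv(g,g) via R1 from deriv(g,h), deriv(h,g)
round 2: derive deriv(h,c) via R1 from deriv(h,a), deriv(a,c)
round 2: derive deriv(h,d) via R1 from deriv(h,g), deriv(g,d)
round 2: derive deriv(h,h) via R1 from deriv(h,a), deriv(a,h)
round 3: derive deriv(a,d) via R1 from deriv(a,g), deriv(g,d)
round 3: derive deriv(d,c) via R1 from deriv(d,a), deriv(a,c)
round 3: derive deriv(d,d) via R1 from deriv(d,g), deriv(g,d)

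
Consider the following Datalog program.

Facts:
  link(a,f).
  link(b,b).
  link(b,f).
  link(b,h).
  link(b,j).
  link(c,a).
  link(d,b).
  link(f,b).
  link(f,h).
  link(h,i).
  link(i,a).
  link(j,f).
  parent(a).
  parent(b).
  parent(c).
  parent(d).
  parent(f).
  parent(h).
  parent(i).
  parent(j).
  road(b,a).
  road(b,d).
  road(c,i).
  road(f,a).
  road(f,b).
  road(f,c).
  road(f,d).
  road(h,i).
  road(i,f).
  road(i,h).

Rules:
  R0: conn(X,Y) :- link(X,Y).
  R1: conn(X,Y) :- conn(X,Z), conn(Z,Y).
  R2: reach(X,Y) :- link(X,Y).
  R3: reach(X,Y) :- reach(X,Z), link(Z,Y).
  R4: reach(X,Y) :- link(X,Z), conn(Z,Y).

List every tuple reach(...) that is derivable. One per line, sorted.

round 1: derive conn(a,f) via R0 from link(a,f)
round 1: derive conn(b,b) via R0 from link(b,b)
round 1: derive conn(b,f) via R0 from link(b,f)
round 1: derive conn(b,h) via R0 from link(b,h)
round 1: derive conn(b,j) via R0 from link(b,j)
round 1: derive conn(c,a) via R0 from link(c,a)
round 1: derive conn(d,b) via R0 from link(d,b)
round 1: derive conn(f,b) via R0 from link(f,b)
round 1: derive conn(f,h) via R0 from link(f,h)
round 1: derive conn(h,i) via R0 from link(h,i)
round 1: derive conn(i,a) via R0 from link(i,a)
round 1: derive conn(j,f) via R0 from link(j,f)
round 1: derive reach(a,f) via R2 from link(a,f)
round 1: derive reach(b,b) via R2 from link(b,b)
round 1: derive reach(b,f) via R2 from link(b,f)
round 1: derive reach(b,h) via R2 from link(b,h)
round 1: derive reach(b,j) via R2 from link(b,j)
round 1: derive reach(c,a) via R2 from link(c,a)
round 1: derive reach(d,b) via R2 from link(d,b)
round 1: derive reach(f,b) via R2 from link(f,b)
round 1: derive reach(f,h) via R2 from link(f,h)
round 1: derive reach(h,i) via R2 from link(h,i)
round 1: derive reach(i,a) via R2 from link(i,a)
round 1: derive reach(j,f) via R2 from link(j,f)
round 2: derive conn(a,b) via R1 from conn(a,f), conn(f,b)
round 2: derive conn(a,h) via R1 from conn(a,f), conn(f,h)
round 2: derive conn(b,i) via R1 from conn(b,h), conn(h,i)
round 2: derive conn(c,f) via R1 from conn(c,a), conn(a,f)
round 2: derive conn(d,f) via R1 from conn(d,b), conn(b,f)
round 2: derive conn(d,h) via R1 from conn(d,b), conn(b,h)
round 2: derive conn(d,j) via R1 from conn(d,b), conn(b,j)
round 2: derive conn(f,f) via R1 from conn(f,b), conn(b,f)
round 2: derive conn(f,i) via R1 from conn(f,h), conn(h,i)
round 2: derive conn(f,j) via R1 from conn(f,b), conn(b,j)
round 2: derive conn(h,a) via R1 from conn(h,i), conn(i,a)
round 2: derive conn(i,f) via R1 from conn(i,a), conn(a,f)
round 2: derive conn(j,b) via R1 from conn(j,f), conn(f,b)
round 2: derive conn(j,h) via R1 from conn(j,f), conn(f,h)
round 2: derive reach(a,b) via R3 from reach(a,f), link(f,b)
round 2: derive reach(a,h) via R3 from reach(a,f), link(f,h)
round 2: derive reach(b,i) via R3 from reach(b,h), link(h,i)
round 2: derive reach(c,f) via R3 from reach(c,a), link(a,f)
round 2: derive reach(d,f) via R3 from reach(d,b), link(b,f)
round 2: derive reach(d,h) via R3 from reach(d,b), link(b,h)
round 2: derive reach(d,j) via R3 from reach(d,b), link(b,j)
round 2: derive reach(f,f) via R3 from reach(f,b), link(b,f)
round 2: derive reach(f,i) via R3 from reach(f,h), link(h,i)
round 2: derive reach(f,j) via R3 from reach(f,b), link(b,j)
round 2: derive reach(h,a) via R3 from reach(h,i), link(i,a)
round 2: derive reach(i,f) via R3 from reach(i,a), link(a,f)
round 2: derive reach(j,b) via R3 from reach(j,f), link(f,b)
round 2: derive reach(j,h) via R3 from reach(j,f), link(f,h)
round 3: derive conn(a,a) via R1 from conn(a,h), conn(h,a)
round 3: derive conn(a,i) via R1 from conn(a,b), conn(b,i)
round 3: derive conn(a,j) via R1 from conn(a,b), conn(b,j)
round 3: derive conn(b,a) via R1 from conn(b,h), conn(h,a)
round 3: derive conn(c,b) via R1 from conn(c,a), conn(a,b)
round 3: derive conn(c,h) via R1 from conn(c,a), conn(a,h)
round 3: derive conn(c,i) via R1 from conn(c,f), conn(f,i)
round 3: derive conn(c,j) via R1 from conn(c,f), conn(f,j)
round 3: derive conn(d,a) via R1 from conn(d,h), conn(h,a)
round 3: derive conn(d,i) via R1 from conn(d,b), conn(b,i)
round 3: derive conn(f,a) via R1 from conn(f,h), conn(h,a)
round 3: derive conn(h,b) via R1 from conn(h,a), conn(a,b)
round 3: derive conn(h,f) via R1 from conn(h,a), conn(a,f)
round 3: derive conn(h,h) via R1 from conn(h,a), conn(a,h)
round 3: derive conn(i,b) via R1 from conn(i,a), conn(a,b)
round 3: derive conn(i,h) via R1 from conn(i,a), conn(a,h)
round 3: derive conn(i,i) via R1 from conn(i,f), conn(f,i)
round 3: derive conn(i,j) via R1 from conn(i,f), conn(f,j)
round 3: derive conn(j,a) via R1 from conn(j,h), conn(h,a)
round 3: derive conn(j,i) via R1 from conn(j,b), conn(b,i)
round 3: derive conn(j,j) via R1 from conn(j,b), conn(b,j)
round 3: derive reach(a,i) via R3 from reach(a,h), link(h,i)
round 3: derive reach(a,j) via R3 from reach(a,b), link(b,j)
round 3: derive reach(b,a) via R3 from reach(b,i), link(i,a)
round 3: derive reach(c,b) via R3 from reach(c,f), link(f,b)
round 3: derive reach(c,h) via R3 from reach(c,f), link(f,h)
round 3: derive reach(d,i) via R3 from reach(d,h), link(h,i)
round 3: derive reach(f,a) via R3 from reach(f,i), link(i,a)
round 3: derive reach(h,f) via R3 from reach(h,a), link(a,f)
round 3: derive reach(i,b) via R3 from reach(i,f), link(f,b)
round 3: derive reach(i,h) via R3 from reach(i,f), link(f,h)
round 3: derive reach(j,i) via R3 from reach(j,h), link(h,i)
round 3: derive reach(j,j) via R3 from reach(j,b), link(b,j)
round 4: derive conn(h,j) via R1 from conn(h,a), conn(a,j)
round 4: derive reach(a,a) via R3 from reach(a,i), link(i,a)
round 4: derive reach(c,i) via R3 from reach(c,h), link(h,i)
round 4: derive reach(c,j) via R3 from reach(c,b), link(b,j)
round 4: derive reach(d,a) via R3 from reach(d,i), link(i,a)
round 4: derive reach(h,b) via R3 from reach(h,f), link(f,b)
round 4: derive reach(h,h) via R3 from reach(h,f), link(f,h)
round 4: derive reach(i,i) via R3 from reach(i,h), link(h,i)
round 4: derive reach(i,j) via R3 from reach(i,b), link(b,j)
round 4: derive reach(j,a) via R3 from reach(j,i), link(i,a)
round 4: derive reach(h,j) via R4 from link(h,i), conn(i,j)

reach(a,a)
reach(a,b)
reach(a,f)
reach(a,h)
reach(a,i)
reach(a,j)
reach(b,a)
reach(b,b)
reach(b,f)
reach(b,h)
reach(b,i)
reach(b,j)
reach(c,a)
reach(c,b)
reach(c,f)
reach(c,h)
reach(c,i)
reach(c,j)
reach(d,a)
reach(d,b)
reach(d,f)
reach(d,h)
reach(d,i)
reach(d,j)
reach(f,a)
reach(f,b)
reach(f,f)
reach(f,h)
reach(f,i)
reach(f,j)
reach(h,a)
reach(h,b)
reach(h,f)
reach(h,h)
reach(h,i)
reach(h,j)
reach(i,a)
reach(i,b)
reach(i,f)
reach(i,h)
reach(i,i)
reach(i,j)
reach(j,a)
reach(j,b)
reach(j,f)
reach(j,h)
reach(j,i)
reach(j,j)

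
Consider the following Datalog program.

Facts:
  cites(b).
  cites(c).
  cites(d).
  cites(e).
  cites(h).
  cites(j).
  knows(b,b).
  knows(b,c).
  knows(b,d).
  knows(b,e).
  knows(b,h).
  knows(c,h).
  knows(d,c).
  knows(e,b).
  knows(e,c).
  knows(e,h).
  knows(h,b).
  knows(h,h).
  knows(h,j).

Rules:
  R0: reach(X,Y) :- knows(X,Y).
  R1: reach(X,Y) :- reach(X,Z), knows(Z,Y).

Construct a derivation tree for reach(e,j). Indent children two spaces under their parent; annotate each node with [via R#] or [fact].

round 1: derive reach(b,b) via R0 from knows(b,b)
round 1: derive reach(b,c) via R0 from knows(b,c)
round 1: derive reach(b,d) via R0 from knows(b,d)
round 1: derive reach(b,e) via R0 from knows(b,e)
round 1: derive reach(b,h) via R0 from knows(b,h)
round 1: derive reach(c,h) via R0 from knows(c,h)
round 1: derive reach(d,c) via R0 from knows(d,c)
round 1: derive reach(e,b) via R0 from knows(e,b)
round 1: derive reach(e,c) via R0 from knows(e,c)
round 1: derive reach(e,h) via R0 from knows(e,h)
round 1: derive reach(h,b) via R0 from knows(h,b)
round 1: derive reach(h,h) via R0 from knows(h,h)
round 1: derive reach(h,j) via R0 from knows(h,j)
round 2: derive reach(b,j) via R1 from reach(b,h), knows(h,j)
round 2: derive reach(c,b) via R1 from reach(c,h), knows(h,b)
round 2: derive reach(c,j) via R1 from reach(c,h), knows(h,j)
round 2: derive reach(d,h) via R1 from reach(d,c), knows(c,h)
round 2: derive reach(e,d) via R1 from reach(e,b), knows(b,d)
round 2: derive reach(e,e) via R1 from reach(e,b), knows(b,e)
round 2: derive reach(e,j) via R1 from reach(e,h), knows(h,j)
round 2: derive reach(h,c) via R1 from reach(h,b), knows(b,c)
round 2: derive reach(h,d) via R1 from reach(h,b), knows(b,d)
round 2: derive reach(h,e) via R1 from reach(h,b), knows(b,e)
round 3: derive reach(c,c) via R1 from reach(c,b), knows(b,c)
round 3: derive reach(c,d) via R1 from reach(c,b), knows(b,d)
round 3: derive reach(c,e) via R1 from reach(c,b), knows(b,e)
round 3: derive reach(d,b) via R1 from reach(d,h), knows(h,b)
round 3: derive reach(d,j) via R1 from reach(d,h), knows(h,j)
round 4: derive reach(d,d) via R1 from reach(d,b), knows(b,d)
round 4: derive reach(d,e) via R1 from reach(d,b), knows(b,e)

reach(e,j)  [via R1]
  reach(e,h)  [via R0]
    knows(e,h)  [fact]
  knows(h,j)  [fact]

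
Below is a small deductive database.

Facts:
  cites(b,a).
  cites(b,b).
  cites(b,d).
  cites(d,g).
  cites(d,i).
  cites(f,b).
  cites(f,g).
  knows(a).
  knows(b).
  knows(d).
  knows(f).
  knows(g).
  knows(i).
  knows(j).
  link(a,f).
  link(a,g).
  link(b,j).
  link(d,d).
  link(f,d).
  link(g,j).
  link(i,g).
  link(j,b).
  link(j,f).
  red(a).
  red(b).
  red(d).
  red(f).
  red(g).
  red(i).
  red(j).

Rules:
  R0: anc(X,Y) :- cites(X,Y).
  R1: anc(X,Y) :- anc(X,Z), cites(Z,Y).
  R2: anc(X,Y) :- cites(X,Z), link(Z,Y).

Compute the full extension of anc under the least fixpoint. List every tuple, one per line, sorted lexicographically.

anc(b,a)
anc(b,b)
anc(b,d)
anc(b,f)
anc(b,g)
anc(b,i)
anc(b,j)
anc(d,g)
anc(d,i)
anc(d,j)
anc(f,a)
anc(f,b)
anc(f,d)
anc(f,g)
anc(f,i)
anc(f,j)

round 1: derive anc(b,a) via R0 from cites(b,a)
round 1: derive anc(b,b) via R0 from cites(b,b)
round 1: derive anc(b,d) via R0 from cites(b,d)
round 1: derive anc(d,g) via R0 from cites(d,g)
round 1: derive anc(d,i) via R0 from cites(d,i)
round 1: derive anc(f,b) via R0 from cites(f,b)
round 1: derive anc(f,g) via R0 from cites(f,g)
round 1: derive anc(b,f) via R2 from cites(b,a), link(a,f)
round 1: derive anc(b,g) via R2 from cites(b,a), link(a,g)
round 1: derive anc(b,j) via R2 from cites(b,b), link(b,j)
round 1: derive anc(d,j) via R2 from cites(d,g), link(g,j)
round 1: derive anc(f,j) via R2 from cites(f,b), link(b,j)
round 2: derive anc(b,i) via R1 from anc(b,d), cites(d,i)
round 2: derive anc(f,a) via R1 from anc(f,b), cites(b,a)
round 2: derive anc(f,d) via R1 from anc(f,b), cites(b,d)
round 3: derive anc(f,i) via R1 from anc(f,d), cites(d,i)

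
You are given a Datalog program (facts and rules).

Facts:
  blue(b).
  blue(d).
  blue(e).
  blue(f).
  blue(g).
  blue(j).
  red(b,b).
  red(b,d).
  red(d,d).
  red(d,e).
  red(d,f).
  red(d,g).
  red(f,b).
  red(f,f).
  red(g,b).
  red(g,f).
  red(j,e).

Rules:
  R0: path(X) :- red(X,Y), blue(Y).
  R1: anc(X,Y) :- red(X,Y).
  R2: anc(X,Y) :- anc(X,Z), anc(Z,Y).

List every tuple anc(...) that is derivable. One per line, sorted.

anc(b,b)
anc(b,d)
anc(b,e)
anc(b,f)
anc(b,g)
anc(d,b)
anc(d,d)
anc(d,e)
anc(d,f)
anc(d,g)
anc(f,b)
anc(f,d)
anc(f,e)
anc(f,f)
anc(f,g)
anc(g,b)
anc(g,d)
anc(g,e)
anc(g,f)
anc(g,g)
anc(j,e)

round 1: derive anc(b,b) via R1 from red(b,b)
round 1: derive anc(b,d) via R1 from red(b,d)
round 1: derive anc(d,d) via R1 from red(d,d)
round 1: derive anc(d,e) via R1 from red(d,e)
round 1: derive anc(d,f) via R1 from red(d,f)
round 1: derive anc(d,g) via R1 from red(d,g)
round 1: derive anc(f,b) via R1 from red(f,b)
round 1: derive anc(f,f) via R1 from red(f,f)
round 1: derive anc(g,b) via R1 from red(g,b)
round 1: derive anc(g,f) via R1 from red(g,f)
round 1: derive anc(j,e) via R1 from red(j,e)
round 2: derive anc(b,e) via R2 from anc(b,d), anc(d,e)
round 2: derive anc(b,f) via R2 from anc(b,d), anc(d,f)
round 2: derive anc(b,g) via R2 from anc(b,d), anc(d,g)
round 2: derive anc(d,b) via R2 from anc(d,f), anc(f,b)
round 2: derive anc(f,d) via R2 from anc(f,b), anc(b,d)
round 2: derive anc(g,d) via R2 from anc(g,b), anc(b,d)
round 3: derive anc(f,e) via R2 from anc(f,b), anc(b,e)
round 3: derive anc(f,g) via R2 from anc(f,b), anc(b,g)
round 3: derive anc(g,e) via R2 from anc(g,b), anc(b,e)
round 3: derive anc(g,g) via R2 from anc(g,b), anc(b,g)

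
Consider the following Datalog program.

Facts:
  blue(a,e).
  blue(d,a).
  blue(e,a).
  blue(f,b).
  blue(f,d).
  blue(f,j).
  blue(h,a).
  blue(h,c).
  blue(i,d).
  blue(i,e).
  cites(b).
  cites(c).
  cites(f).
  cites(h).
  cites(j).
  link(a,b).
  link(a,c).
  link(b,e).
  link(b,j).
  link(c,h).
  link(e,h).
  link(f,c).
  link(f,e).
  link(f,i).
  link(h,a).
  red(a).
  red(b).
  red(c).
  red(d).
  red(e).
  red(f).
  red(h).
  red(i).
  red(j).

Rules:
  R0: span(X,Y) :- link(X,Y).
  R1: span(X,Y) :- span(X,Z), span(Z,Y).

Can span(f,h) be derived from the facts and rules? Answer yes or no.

yes

round 1: derive span(a,b) via R0 from link(a,b)
round 1: derive span(a,c) via R0 from link(a,c)
round 1: derive span(b,e) via R0 from link(b,e)
round 1: derive span(b,j) via R0 from link(b,j)
round 1: derive span(c,h) via R0 from link(c,h)
round 1: derive span(e,h) via R0 from link(e,h)
round 1: derive span(f,c) via R0 from link(f,c)
round 1: derive span(f,e) via R0 from link(f,e)
round 1: derive span(f,i) via R0 from link(f,i)
round 1: derive span(h,a) via R0 from link(h,a)
round 2: derive span(a,e) via R1 from span(a,b), span(b,e)
round 2: derive span(a,h) via R1 from span(a,c), span(c,h)
round 2: derive span(a,j) via R1 from span(a,b), span(b,j)
round 2: derive span(b,h) via R1 from span(b,e), span(e,h)
round 2: derive span(c,a) via R1 from span(c,h), span(h,a)
round 2: derive span(e,a) via R1 from span(e,h), span(h,a)
round 2: derive span(f,h) via R1 from span(f,c), span(c,h)
round 2: derive span(h,b) via R1 from span(h,a), span(a,b)
round 2: derive span(h,c) via R1 from span(h,a), span(a,c)
round 3: derive span(a,a) via R1 from span(a,c), span(c,a)
round 3: derive span(b,a) via R1 from span(b,e), span(e,a)
round 3: derive span(b,b) via R1 from span(b,h), span(h,b)
round 3: derive span(b,c) via R1 from span(b,h), span(h,c)
round 3: derive span(c,b) via R1 from span(c,a), span(a,b)
round 3: derive span(c,c) via R1 from span(c,a), span(a,c)
round 3: derive span(c,e) via R1 from span(c,a), span(a,e)
round 3: derive span(c,j) via R1 from span(c,a), span(a,j)
round 3: derive span(e,b) via R1 from span(e,a), span(a,b)
round 3: derive span(e,c) via R1 from span(e,a), span(a,c)
round 3: derive span(e,e) via R1 from span(e,a), span(a,e)
round 3: derive span(e,j) via R1 from span(e,a), span(a,j)
round 3: derive span(f,a) via R1 from span(f,c), span(c,a)
round 3: derive span(f,b) via R1 from span(f,h), span(h,b)
round 3: derive span(h,e) via R1 from span(h,a), span(a,e)
round 3: derive span(h,h) via R1 from span(h,a), span(a,h)
round 3: derive span(h,j) via R1 from span(h,a), span(a,j)
round 4: derive span(f,j) via R1 from span(f,a), span(a,j)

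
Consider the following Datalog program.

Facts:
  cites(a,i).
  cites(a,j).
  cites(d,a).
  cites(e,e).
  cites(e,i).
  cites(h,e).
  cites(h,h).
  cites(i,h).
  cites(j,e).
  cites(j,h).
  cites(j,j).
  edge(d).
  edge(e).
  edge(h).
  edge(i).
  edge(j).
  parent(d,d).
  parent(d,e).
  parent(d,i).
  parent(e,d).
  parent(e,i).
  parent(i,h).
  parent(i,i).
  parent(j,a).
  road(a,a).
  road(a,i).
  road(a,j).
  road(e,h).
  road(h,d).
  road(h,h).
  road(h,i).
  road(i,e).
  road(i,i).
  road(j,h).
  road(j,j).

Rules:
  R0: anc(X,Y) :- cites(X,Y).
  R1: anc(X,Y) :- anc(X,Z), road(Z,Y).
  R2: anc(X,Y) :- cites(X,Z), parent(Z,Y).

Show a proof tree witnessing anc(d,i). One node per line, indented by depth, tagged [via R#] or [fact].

anc(d,i)  [via R1]
  anc(d,a)  [via R0]
    cites(d,a)  [fact]
  road(a,i)  [fact]

round 1: derive anc(a,i) via R0 from cites(a,i)
round 1: derive anc(a,j) via R0 from cites(a,j)
round 1: derive anc(d,a) via R0 from cites(d,a)
round 1: derive anc(e,e) via R0 from cites(e,e)
round 1: derive anc(e,i) via R0 from cites(e,i)
round 1: derive anc(h,e) via R0 from cites(h,e)
round 1: derive anc(h,h) via R0 from cites(h,h)
round 1: derive anc(i,h) via R0 from cites(i,h)
round 1: derive anc(j,e) via R0 from cites(j,e)
round 1: derive anc(j,h) via R0 from cites(j,h)
round 1: derive anc(j,j) via R0 from cites(j,j)
round 1: derive anc(a,a) via R2 from cites(a,j), parent(j,a)
round 1: derive anc(a,h) via R2 from cites(a,i), parent(i,h)
round 1: derive anc(e,d) via R2 from cites(e,e), parent(e,d)
round 1: derive anc(e,h) via R2 from cites(e,i), parent(i,h)
round 1: derive anc(h,d) via R2 from cites(h,e), parent(e,d)
round 1: derive anc(h,i) via R2 from cites(h,e), parent(e,i)
round 1: derive anc(j,a) via R2 from cites(j,j), parent(j,a)
round 1: derive anc(j,d) via R2 from cites(j,e), parent(e,d)
round 1: derive anc(j,i) via R2 from cites(j,e), parent(e,i)
round 2: derive anc(a,d) via R1 from anc(a,h), road(h,d)
round 2: derive anc(a,e) via R1 from anc(a,i), road(i,e)
round 2: derive anc(d,i) via R1 from anc(d,a), road(a,i)
round 2: derive anc(d,j) via R1 from anc(d,a), road(a,j)
round 2: derive anc(i,d) via R1 from anc(i,h), road(h,d)
round 2: derive anc(i,i) via R1 from anc(i,h), road(h,i)
round 3: derive anc(d,e) via R1 from anc(d,i), road(i,e)
round 3: derive anc(d,h) via R1 from anc(d,j), road(j,h)
round 3: derive anc(i,e) via R1 from anc(i,i), road(i,e)
round 4: derive anc(d,d) via R1 from anc(d,h), road(h,d)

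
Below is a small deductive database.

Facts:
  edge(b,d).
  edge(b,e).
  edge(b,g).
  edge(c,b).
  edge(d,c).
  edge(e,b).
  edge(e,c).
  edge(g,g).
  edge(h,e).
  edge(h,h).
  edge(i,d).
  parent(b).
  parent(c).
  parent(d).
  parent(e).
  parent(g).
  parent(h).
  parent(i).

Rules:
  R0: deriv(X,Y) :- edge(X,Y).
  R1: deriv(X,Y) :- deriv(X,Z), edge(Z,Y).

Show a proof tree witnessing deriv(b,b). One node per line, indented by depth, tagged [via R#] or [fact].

round 1: derive deriv(b,d) via R0 from edge(b,d)
round 1: derive deriv(b,e) via R0 from edge(b,e)
round 1: derive deriv(b,g) via R0 from edge(b,g)
round 1: derive deriv(c,b) via R0 from edge(c,b)
round 1: derive deriv(d,c) via R0 from edge(d,c)
round 1: derive deriv(e,b) via R0 from edge(e,b)
round 1: derive deriv(e,c) via R0 from edge(e,c)
round 1: derive deriv(g,g) via R0 from edge(g,g)
round 1: derive deriv(h,e) via R0 from edge(h,e)
round 1: derive deriv(h,h) via R0 from edge(h,h)
round 1: derive deriv(i,d) via R0 from edge(i,d)
round 2: derive deriv(b,b) via R1 from deriv(b,e), edge(e,b)
round 2: derive deriv(b,c) via R1 from deriv(b,d), edge(d,c)
round 2: derive deriv(c,d) via R1 from deriv(c,b), edge(b,d)
round 2: derive deriv(c,e) via R1 from deriv(c,b), edge(b,e)
round 2: derive deriv(c,g) via R1 from deriv(c,b), edge(b,g)
round 2: derive deriv(d,b) via R1 from deriv(d,c), edge(c,b)
round 2: derive deriv(e,d) via R1 from deriv(e,b), edge(b,d)
round 2: derive deriv(e,e) via R1 from deriv(e,b), edge(b,e)
round 2: derive deriv(e,g) via R1 from deriv(e,b), edge(b,g)
round 2: derive deriv(h,b) via R1 from deriv(h,e), edge(e,b)
round 2: derive deriv(h,c) via R1 from deriv(h,e), edge(e,c)
round 2: derive deriv(i,c) via R1 from deriv(i,d), edge(d,c)
round 3: derive deriv(c,c) via R1 from deriv(c,d), edge(d,c)
round 3: derive deriv(d,d) via R1 from deriv(d,b), edge(b,d)
round 3: derive deriv(d,e) via R1 from deriv(d,b), edge(b,e)
round 3: derive deriv(d,g) via R1 from deriv(d,b), edge(b,g)
round 3: derive deriv(h,d) via R1 from deriv(h,b), edge(b,d)
round 3: derive deriv(h,g) via R1 from deriv(h,b), edge(b,g)
round 3: derive deriv(i,b) via R1 from deriv(i,c), edge(c,b)
round 4: derive deriv(i,e) via R1 from deriv(i,b), edge(b,e)
round 4: derive deriv(i,g) via R1 from deriv(i,b), edge(b,g)

deriv(b,b)  [via R1]
  deriv(b,e)  [via R0]
    edge(b,e)  [fact]
  edge(e,b)  [fact]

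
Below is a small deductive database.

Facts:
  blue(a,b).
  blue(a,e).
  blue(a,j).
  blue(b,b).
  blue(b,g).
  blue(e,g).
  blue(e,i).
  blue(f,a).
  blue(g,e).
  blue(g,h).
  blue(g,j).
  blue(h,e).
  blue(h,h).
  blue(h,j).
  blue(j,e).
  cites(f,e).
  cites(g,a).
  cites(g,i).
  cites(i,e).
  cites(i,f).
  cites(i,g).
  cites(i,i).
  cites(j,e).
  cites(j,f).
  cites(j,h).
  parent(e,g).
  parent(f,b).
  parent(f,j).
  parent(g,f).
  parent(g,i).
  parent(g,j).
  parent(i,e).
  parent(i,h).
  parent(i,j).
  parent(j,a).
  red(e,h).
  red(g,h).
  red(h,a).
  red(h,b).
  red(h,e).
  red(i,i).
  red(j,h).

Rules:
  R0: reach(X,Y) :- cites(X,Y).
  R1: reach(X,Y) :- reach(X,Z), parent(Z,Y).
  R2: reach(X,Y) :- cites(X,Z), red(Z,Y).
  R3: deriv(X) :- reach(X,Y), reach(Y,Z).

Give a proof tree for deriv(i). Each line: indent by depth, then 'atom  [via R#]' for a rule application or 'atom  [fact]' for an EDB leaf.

round 1: derive reach(f,e) via R0 from cites(f,e)
round 1: derive reach(g,a) via R0 from cites(g,a)
round 1: derive reach(g,i) via R0 from cites(g,i)
round 1: derive reach(i,e) via R0 from cites(i,e)
round 1: derive reach(i,f) via R0 from cites(i,f)
round 1: derive reach(i,g) via R0 from cites(i,g)
round 1: derive reach(i,i) via R0 from cites(i,i)
round 1: derive reach(j,e) via R0 from cites(j,e)
round 1: derive reach(j,f) via R0 from cites(j,f)
round 1: derive reach(j,h) via R0 from cites(j,h)
round 1: derive reach(f,h) via R2 from cites(f,e), red(e,h)
round 1: derive reach(i,h) via R2 from cites(i,e), red(e,h)
round 1: derive reach(j,a) via R2 from cites(j,h), red(h,a)
round 1: derive reach(j,b) via R2 from cites(j,h), red(h,b)
round 2: derive reach(f,g) via R1 from reach(f,e), parent(e,g)
round 2: derive reach(g,e) via R1 from reach(g,i), parent(i,e)
round 2: derive reach(g,h) via R1 from reach(g,i), parent(i,h)
round 2: derive reach(g,j) via R1 from reach(g,i), parent(i,j)
round 2: derive reach(i,b) via R1 from reach(i,f), parent(f,b)
round 2: derive reach(i,j) via R1 from reach(i,f), parent(f,j)
round 2: derive reach(j,g) via R1 from reach(j,e), parent(e,g)
round 2: derive reach(j,j) via R1 from reach(j,f), parent(f,j)
round 2: derive deriv(g) via R3 from reach(g,i), reach(i,e)
round 2: derive deriv(i) via R3 from reach(i,f), reach(f,e)
round 2: derive deriv(j) via R3 from reach(j,f), reach(f,e)
round 3: derive reach(f,f) via R1 from reach(f,g), parent(g,f)
round 3: derive reach(f,i) via R1 from reach(f,g), parent(g,i)
round 3: derive reach(f,j) via R1 from reach(f,g), parent(g,j)
round 3: derive reach(g,g) via R1 from reach(g,e), parent(e,g)
round 3: derive reach(i,a) via R1 from reach(i,j), parent(j,a)
round 3: derive reach(j,i) via R1 from reach(j,g), parent(g,i)
round 3: derive deriv(f) via R3 from reach(f,g), reach(g,a)
round 4: derive reach(f,a) via R1 from reach(f,j), parent(j,a)
round 4: derive reach(f,b) via R1 from reach(f,f), parent(f,b)
round 4: derive reach(g,f) via R1 from reach(g,g), parent(g,f)
round 5: derive reach(g,b) via R1 from reach(g,f), parent(f,b)

deriv(i)  [via R3]
  reach(i,f)  [via R0]
    cites(i,f)  [fact]
  reach(f,e)  [via R0]
    cites(f,e)  [fact]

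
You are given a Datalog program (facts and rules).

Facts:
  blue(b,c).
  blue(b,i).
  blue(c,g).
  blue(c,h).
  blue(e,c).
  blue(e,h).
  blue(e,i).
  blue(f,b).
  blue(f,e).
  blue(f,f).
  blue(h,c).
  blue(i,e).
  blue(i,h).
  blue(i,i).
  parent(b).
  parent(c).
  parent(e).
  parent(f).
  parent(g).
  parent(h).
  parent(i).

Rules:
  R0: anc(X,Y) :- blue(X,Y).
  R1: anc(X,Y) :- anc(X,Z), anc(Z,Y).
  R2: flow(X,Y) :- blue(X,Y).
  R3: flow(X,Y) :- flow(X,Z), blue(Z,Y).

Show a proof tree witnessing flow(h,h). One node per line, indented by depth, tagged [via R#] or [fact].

flow(h,h)  [via R3]
  flow(h,c)  [via R2]
    blue(h,c)  [fact]
  blue(c,h)  [fact]

round 1: derive flow(b,c) via R2 from blue(b,c)
round 1: derive flow(b,i) via R2 from blue(b,i)
round 1: derive flow(c,g) via R2 from blue(c,g)
round 1: derive flow(c,h) via R2 from blue(c,h)
round 1: derive flow(e,c) via R2 from blue(e,c)
round 1: derive flow(e,h) via R2 from blue(e,h)
round 1: derive flow(e,i) via R2 from blue(e,i)
round 1: derive flow(f,b) via R2 from blue(f,b)
round 1: derive flow(f,e) via R2 from blue(f,e)
round 1: derive flow(f,f) via R2 from blue(f,f)
round 1: derive flow(h,c) via R2 from blue(h,c)
round 1: derive flow(i,e) via R2 from blue(i,e)
round 1: derive flow(i,h) via R2 from blue(i,h)
round 1: derive flow(i,i) via R2 from blue(i,i)
round 2: derive flow(b,e) via R3 from flow(b,i), blue(i,e)
round 2: derive flow(b,g) via R3 from flow(b,c), blue(c,g)
round 2: derive flow(b,h) via R3 from flow(b,c), blue(c,h)
round 2: derive flow(c,c) via R3 from flow(c,h), blue(h,c)
round 2: derive flow(e,e) via R3 from flow(e,i), blue(i,e)
round 2: derive flow(e,g) via R3 from flow(e,c), blue(c,g)
round 2: derive flow(f,c) via R3 from flow(f,b), blue(b,c)
round 2: derive flow(f,h) via R3 from flow(f,e), blue(e,h)
round 2: derive flow(f,i) via R3 from flow(f,b), blue(b,i)
round 2: derive flow(h,g) via R3 from flow(h,c), blue(c,g)
round 2: derive flow(h,h) via R3 from flow(h,c), blue(c,h)
round 2: derive flow(i,c) via R3 from flow(i,e), blue(e,c)
round 3: derive flow(f,g) via R3 from flow(f,c), blue(c,g)
round 3: derive flow(i,g) via R3 from flow(i,c), blue(c,g)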